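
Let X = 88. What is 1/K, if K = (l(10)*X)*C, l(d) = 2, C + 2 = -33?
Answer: -1/6160 ≈ -0.00016234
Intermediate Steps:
C = -35 (C = -2 - 33 = -35)
K = -6160 (K = (2*88)*(-35) = 176*(-35) = -6160)
1/K = 1/(-6160) = -1/6160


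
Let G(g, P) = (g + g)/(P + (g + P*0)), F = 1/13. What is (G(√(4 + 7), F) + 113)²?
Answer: 11413932755/863041 - 2777736*√11/863041 ≈ 13215.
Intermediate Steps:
F = 1/13 ≈ 0.076923
G(g, P) = 2*g/(P + g) (G(g, P) = (2*g)/(P + (g + 0)) = (2*g)/(P + g) = 2*g/(P + g))
(G(√(4 + 7), F) + 113)² = (2*√(4 + 7)/(1/13 + √(4 + 7)) + 113)² = (2*√11/(1/13 + √11) + 113)² = (113 + 2*√11/(1/13 + √11))²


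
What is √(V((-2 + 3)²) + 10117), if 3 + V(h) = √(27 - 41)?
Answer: √(10114 + I*√14) ≈ 100.57 + 0.0186*I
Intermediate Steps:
V(h) = -3 + I*√14 (V(h) = -3 + √(27 - 41) = -3 + √(-14) = -3 + I*√14)
√(V((-2 + 3)²) + 10117) = √((-3 + I*√14) + 10117) = √(10114 + I*√14)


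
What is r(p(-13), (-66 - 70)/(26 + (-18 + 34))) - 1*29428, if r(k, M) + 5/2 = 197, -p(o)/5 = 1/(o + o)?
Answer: -58467/2 ≈ -29234.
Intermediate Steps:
p(o) = -5/(2*o) (p(o) = -5/(o + o) = -5*1/(2*o) = -5/(2*o))
r(k, M) = 389/2 (r(k, M) = -5/2 + 197 = 389/2)
r(p(-13), (-66 - 70)/(26 + (-18 + 34))) - 1*29428 = 389/2 - 1*29428 = 389/2 - 29428 = -58467/2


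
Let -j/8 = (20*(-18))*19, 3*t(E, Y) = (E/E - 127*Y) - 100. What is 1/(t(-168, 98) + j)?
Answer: 3/151615 ≈ 1.9787e-5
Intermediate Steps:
t(E, Y) = -33 - 127*Y/3 (t(E, Y) = ((E/E - 127*Y) - 100)/3 = ((1 - 127*Y) - 100)/3 = (-99 - 127*Y)/3 = -33 - 127*Y/3)
j = 54720 (j = -8*20*(-18)*19 = -(-2880)*19 = -8*(-6840) = 54720)
1/(t(-168, 98) + j) = 1/((-33 - 127/3*98) + 54720) = 1/((-33 - 12446/3) + 54720) = 1/(-12545/3 + 54720) = 1/(151615/3) = 3/151615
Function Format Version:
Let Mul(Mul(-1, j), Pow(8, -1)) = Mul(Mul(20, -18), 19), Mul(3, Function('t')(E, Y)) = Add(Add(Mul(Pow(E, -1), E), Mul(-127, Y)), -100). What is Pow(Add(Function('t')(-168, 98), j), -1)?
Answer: Rational(3, 151615) ≈ 1.9787e-5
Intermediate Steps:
Function('t')(E, Y) = Add(-33, Mul(Rational(-127, 3), Y)) (Function('t')(E, Y) = Mul(Rational(1, 3), Add(Add(Mul(Pow(E, -1), E), Mul(-127, Y)), -100)) = Mul(Rational(1, 3), Add(Add(1, Mul(-127, Y)), -100)) = Mul(Rational(1, 3), Add(-99, Mul(-127, Y))) = Add(-33, Mul(Rational(-127, 3), Y)))
j = 54720 (j = Mul(-8, Mul(Mul(20, -18), 19)) = Mul(-8, Mul(-360, 19)) = Mul(-8, -6840) = 54720)
Pow(Add(Function('t')(-168, 98), j), -1) = Pow(Add(Add(-33, Mul(Rational(-127, 3), 98)), 54720), -1) = Pow(Add(Add(-33, Rational(-12446, 3)), 54720), -1) = Pow(Add(Rational(-12545, 3), 54720), -1) = Pow(Rational(151615, 3), -1) = Rational(3, 151615)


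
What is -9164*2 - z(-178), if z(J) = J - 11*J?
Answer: -20108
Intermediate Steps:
z(J) = -10*J
-9164*2 - z(-178) = -9164*2 - (-10)*(-178) = -18328 - 1*1780 = -18328 - 1780 = -20108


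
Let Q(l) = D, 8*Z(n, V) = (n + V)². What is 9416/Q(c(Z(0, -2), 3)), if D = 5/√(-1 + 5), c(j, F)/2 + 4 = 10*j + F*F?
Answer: 18832/5 ≈ 3766.4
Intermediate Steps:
Z(n, V) = (V + n)²/8 (Z(n, V) = (n + V)²/8 = (V + n)²/8)
c(j, F) = -8 + 2*F² + 20*j (c(j, F) = -8 + 2*(10*j + F*F) = -8 + 2*(10*j + F²) = -8 + 2*(F² + 10*j) = -8 + (2*F² + 20*j) = -8 + 2*F² + 20*j)
D = 5/2 (D = 5/√4 = 5/2 ≈ 2.5000)
Q(l) = 5/2
9416/Q(c(Z(0, -2), 3)) = 9416/(5/2) = 9416*(⅖) = 18832/5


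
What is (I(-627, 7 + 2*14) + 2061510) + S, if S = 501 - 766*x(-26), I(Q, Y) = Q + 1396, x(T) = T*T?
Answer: 1544964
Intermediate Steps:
x(T) = T²
I(Q, Y) = 1396 + Q
S = -517315 (S = 501 - 766*(-26)² = 501 - 766*676 = 501 - 517816 = -517315)
(I(-627, 7 + 2*14) + 2061510) + S = ((1396 - 627) + 2061510) - 517315 = (769 + 2061510) - 517315 = 2062279 - 517315 = 1544964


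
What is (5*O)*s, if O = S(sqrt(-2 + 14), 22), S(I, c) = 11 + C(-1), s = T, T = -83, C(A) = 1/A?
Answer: -4150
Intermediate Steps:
s = -83
S(I, c) = 10 (S(I, c) = 11 + 1/(-1) = 11 - 1 = 10)
O = 10
(5*O)*s = (5*10)*(-83) = 50*(-83) = -4150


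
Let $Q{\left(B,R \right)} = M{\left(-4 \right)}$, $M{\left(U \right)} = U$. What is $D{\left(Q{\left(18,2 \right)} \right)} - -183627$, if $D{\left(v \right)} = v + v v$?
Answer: $183639$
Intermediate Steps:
$Q{\left(B,R \right)} = -4$
$D{\left(v \right)} = v + v^{2}$
$D{\left(Q{\left(18,2 \right)} \right)} - -183627 = - 4 \left(1 - 4\right) - -183627 = \left(-4\right) \left(-3\right) + 183627 = 12 + 183627 = 183639$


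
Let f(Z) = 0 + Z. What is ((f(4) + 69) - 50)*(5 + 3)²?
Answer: 1472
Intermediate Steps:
f(Z) = Z
((f(4) + 69) - 50)*(5 + 3)² = ((4 + 69) - 50)*(5 + 3)² = (73 - 50)*8² = 23*64 = 1472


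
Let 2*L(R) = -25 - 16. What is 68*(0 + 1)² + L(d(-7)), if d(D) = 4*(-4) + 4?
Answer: 95/2 ≈ 47.500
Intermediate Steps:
d(D) = -12 (d(D) = -16 + 4 = -12)
L(R) = -41/2 (L(R) = (-25 - 16)/2 = (½)*(-41) = -41/2)
68*(0 + 1)² + L(d(-7)) = 68*(0 + 1)² - 41/2 = 68*1² - 41/2 = 68*1 - 41/2 = 68 - 41/2 = 95/2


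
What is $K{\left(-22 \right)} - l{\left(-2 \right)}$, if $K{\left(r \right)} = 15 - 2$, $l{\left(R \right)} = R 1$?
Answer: $15$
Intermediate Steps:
$l{\left(R \right)} = R$
$K{\left(r \right)} = 13$
$K{\left(-22 \right)} - l{\left(-2 \right)} = 13 - -2 = 13 + 2 = 15$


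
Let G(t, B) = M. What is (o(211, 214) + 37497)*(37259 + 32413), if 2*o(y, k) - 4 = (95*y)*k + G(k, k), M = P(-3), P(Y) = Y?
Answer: 152046076500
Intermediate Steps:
M = -3
G(t, B) = -3
o(y, k) = ½ + 95*k*y/2 (o(y, k) = 2 + ((95*y)*k - 3)/2 = 2 + (95*k*y - 3)/2 = 2 + (-3 + 95*k*y)/2 = 2 + (-3/2 + 95*k*y/2) = ½ + 95*k*y/2)
(o(211, 214) + 37497)*(37259 + 32413) = ((½ + (95/2)*214*211) + 37497)*(37259 + 32413) = ((½ + 2144815) + 37497)*69672 = (4289631/2 + 37497)*69672 = (4364625/2)*69672 = 152046076500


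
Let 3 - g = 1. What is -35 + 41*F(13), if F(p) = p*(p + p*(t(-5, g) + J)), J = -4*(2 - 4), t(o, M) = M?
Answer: 76184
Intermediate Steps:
g = 2 (g = 3 - 1*1 = 3 - 1 = 2)
J = 8 (J = -4*(-2) = 8)
F(p) = 11*p² (F(p) = p*(p + p*(2 + 8)) = p*(p + p*10) = p*(p + 10*p) = p*(11*p) = 11*p²)
-35 + 41*F(13) = -35 + 41*(11*13²) = -35 + 41*(11*169) = -35 + 41*1859 = -35 + 76219 = 76184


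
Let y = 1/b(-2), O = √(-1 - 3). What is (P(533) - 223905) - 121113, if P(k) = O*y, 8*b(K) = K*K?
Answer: -345018 + 4*I ≈ -3.4502e+5 + 4.0*I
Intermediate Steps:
b(K) = K²/8 (b(K) = (K*K)/8 = K²/8)
O = 2*I (O = √(-4) = 2*I ≈ 2.0*I)
y = 2 (y = 1/((⅛)*(-2)²) = 1/((⅛)*4) = 1/(½) = 2)
P(k) = 4*I (P(k) = (2*I)*2 = 4*I)
(P(533) - 223905) - 121113 = (4*I - 223905) - 121113 = (-223905 + 4*I) - 121113 = -345018 + 4*I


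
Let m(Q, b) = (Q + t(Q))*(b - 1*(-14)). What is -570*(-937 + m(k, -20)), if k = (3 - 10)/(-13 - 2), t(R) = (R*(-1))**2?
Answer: 2682154/5 ≈ 5.3643e+5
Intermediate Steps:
t(R) = R**2 (t(R) = (-R)**2 = R**2)
k = 7/15 (k = -7/(-15) = -7*(-1/15) = 7/15 ≈ 0.46667)
m(Q, b) = (14 + b)*(Q + Q**2) (m(Q, b) = (Q + Q**2)*(b - 1*(-14)) = (Q + Q**2)*(b + 14) = (Q + Q**2)*(14 + b) = (14 + b)*(Q + Q**2))
-570*(-937 + m(k, -20)) = -570*(-937 + 7*(14 - 20 + 14*(7/15) + (7/15)*(-20))/15) = -570*(-937 + 7*(14 - 20 + 98/15 - 28/3)/15) = -570*(-937 + (7/15)*(-44/5)) = -570*(-937 - 308/75) = -570*(-70583/75) = 2682154/5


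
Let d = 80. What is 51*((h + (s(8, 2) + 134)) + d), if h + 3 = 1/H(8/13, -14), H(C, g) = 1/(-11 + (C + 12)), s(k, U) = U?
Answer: 142290/13 ≈ 10945.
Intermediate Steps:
H(C, g) = 1/(1 + C) (H(C, g) = 1/(-11 + (12 + C)) = 1/(1 + C))
h = -18/13 (h = -3 + 1/(1/(1 + 8/13)) = -3 + 1/(1/(21/13)) = -3 + 1/(13/21) = -3 + 21/13 = -18/13 ≈ -1.3846)
51*((h + (s(8, 2) + 134)) + d) = 51*((-18/13 + (2 + 134)) + 80) = 51*((-18/13 + 136) + 80) = 51*(1750/13 + 80) = 51*(2790/13) = 142290/13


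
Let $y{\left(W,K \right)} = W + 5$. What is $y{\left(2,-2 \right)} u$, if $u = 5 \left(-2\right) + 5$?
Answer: $-35$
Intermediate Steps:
$y{\left(W,K \right)} = 5 + W$
$u = -5$ ($u = -10 + 5 = -5$)
$y{\left(2,-2 \right)} u = \left(5 + 2\right) \left(-5\right) = 7 \left(-5\right) = -35$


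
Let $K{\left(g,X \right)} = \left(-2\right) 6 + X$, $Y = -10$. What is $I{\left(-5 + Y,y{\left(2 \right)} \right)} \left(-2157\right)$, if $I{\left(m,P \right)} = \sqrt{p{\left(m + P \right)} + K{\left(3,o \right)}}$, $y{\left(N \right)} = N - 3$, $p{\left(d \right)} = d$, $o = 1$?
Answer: $- 6471 i \sqrt{3} \approx - 11208.0 i$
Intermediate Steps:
$y{\left(N \right)} = -3 + N$
$K{\left(g,X \right)} = -12 + X$
$I{\left(m,P \right)} = \sqrt{-11 + P + m}$ ($I{\left(m,P \right)} = \sqrt{\left(m + P\right) + \left(-12 + 1\right)} = \sqrt{\left(P + m\right) - 11} = \sqrt{-11 + P + m}$)
$I{\left(-5 + Y,y{\left(2 \right)} \right)} \left(-2157\right) = \sqrt{-11 + \left(-3 + 2\right) - 15} \left(-2157\right) = \sqrt{-11 - 1 - 15} \left(-2157\right) = \sqrt{-27} \left(-2157\right) = 3 i \sqrt{3} \left(-2157\right) = - 6471 i \sqrt{3}$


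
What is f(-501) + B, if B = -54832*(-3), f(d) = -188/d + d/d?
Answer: 82413185/501 ≈ 1.6450e+5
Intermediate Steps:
f(d) = 1 - 188/d (f(d) = -188/d + 1 = 1 - 188/d)
B = 164496
f(-501) + B = (-188 - 501)/(-501) + 164496 = -1/501*(-689) + 164496 = 689/501 + 164496 = 82413185/501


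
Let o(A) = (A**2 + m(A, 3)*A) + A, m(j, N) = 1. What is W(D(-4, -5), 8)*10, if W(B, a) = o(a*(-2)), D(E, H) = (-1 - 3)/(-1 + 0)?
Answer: 2240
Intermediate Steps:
D(E, H) = 4 (D(E, H) = -4/(-1) = -4*(-1) = 4)
o(A) = A**2 + 2*A (o(A) = (A**2 + 1*A) + A = (A**2 + A) + A = (A + A**2) + A = A**2 + 2*A)
W(B, a) = -2*a*(2 - 2*a) (W(B, a) = (a*(-2))*(2 + a*(-2)) = (-2*a)*(2 - 2*a) = -2*a*(2 - 2*a))
W(D(-4, -5), 8)*10 = (4*8*(-1 + 8))*10 = (4*8*7)*10 = 224*10 = 2240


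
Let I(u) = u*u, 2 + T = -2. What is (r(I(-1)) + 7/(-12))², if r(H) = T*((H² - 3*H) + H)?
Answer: 1681/144 ≈ 11.674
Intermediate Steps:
T = -4 (T = -2 - 2 = -4)
I(u) = u²
r(H) = -4*H² + 8*H (r(H) = -4*((H² - 3*H) + H) = -4*(H² - 2*H) = -4*H² + 8*H)
(r(I(-1)) + 7/(-12))² = (4*(-1)²*(2 - 1*(-1)²) + 7/(-12))² = (4*1*(2 - 1*1) + 7*(-1/12))² = (4*1*(2 - 1) - 7/12)² = (4*1*1 - 7/12)² = (4 - 7/12)² = (41/12)² = 1681/144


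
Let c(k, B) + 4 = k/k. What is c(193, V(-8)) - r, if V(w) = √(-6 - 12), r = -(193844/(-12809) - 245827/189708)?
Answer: -47212464911/2429969772 ≈ -19.429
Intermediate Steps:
r = 39922555595/2429969772 (r = -(193844*(-1/12809) - 245827*1/189708) = -(-193844/12809 - 245827/189708) = -1*(-39922555595/2429969772) = 39922555595/2429969772 ≈ 16.429)
V(w) = 3*I*√2 (V(w) = √(-18) = 3*I*√2)
c(k, B) = -3 (c(k, B) = -4 + k/k = -4 + 1 = -3)
c(193, V(-8)) - r = -3 - 1*39922555595/2429969772 = -3 - 39922555595/2429969772 = -47212464911/2429969772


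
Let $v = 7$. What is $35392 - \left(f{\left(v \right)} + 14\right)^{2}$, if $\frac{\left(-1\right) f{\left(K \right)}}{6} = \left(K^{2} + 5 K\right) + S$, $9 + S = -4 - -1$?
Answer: $-139332$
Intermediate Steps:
$S = -12$ ($S = -9 - 3 = -12$)
$f{\left(K \right)} = 72 - 30 K - 6 K^{2}$ ($f{\left(K \right)} = - 6 \left(\left(K^{2} + 5 K\right) - 12\right) = - 6 \left(-12 + K^{2} + 5 K\right) = 72 - 30 K - 6 K^{2}$)
$35392 - \left(f{\left(v \right)} + 14\right)^{2} = 35392 - \left(\left(72 - 210 - 6 \cdot 7^{2}\right) + 14\right)^{2} = 35392 - \left(\left(72 - 210 - 294\right) + 14\right)^{2} = 35392 - \left(-432 + 14\right)^{2} = 35392 - \left(-418\right)^{2} = 35392 - 174724 = -139332$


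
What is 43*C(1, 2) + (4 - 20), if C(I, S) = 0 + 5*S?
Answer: 414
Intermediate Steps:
C(I, S) = 5*S
43*C(1, 2) + (4 - 20) = 43*(5*2) + (4 - 20) = 43*10 - 16 = 430 - 16 = 414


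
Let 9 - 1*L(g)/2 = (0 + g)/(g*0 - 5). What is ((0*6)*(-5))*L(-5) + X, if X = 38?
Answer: 38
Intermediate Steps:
L(g) = 18 + 2*g/5 (L(g) = 18 - 2*(0 + g)/(g*0 - 5) = 18 - 2*g/(0 - 5) = 18 - 2*g/(-5) = 18 - 2*g*(-1)/5 = 18 - (-2)*g/5 = 18 + 2*g/5)
((0*6)*(-5))*L(-5) + X = ((0*6)*(-5))*(18 + (⅖)*(-5)) + 38 = (0*(-5))*(18 - 2) + 38 = 0*16 + 38 = 0 + 38 = 38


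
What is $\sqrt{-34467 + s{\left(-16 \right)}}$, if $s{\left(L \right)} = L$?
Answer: $i \sqrt{34483} \approx 185.7 i$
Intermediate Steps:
$\sqrt{-34467 + s{\left(-16 \right)}} = \sqrt{-34467 - 16} = \sqrt{-34483} = i \sqrt{34483}$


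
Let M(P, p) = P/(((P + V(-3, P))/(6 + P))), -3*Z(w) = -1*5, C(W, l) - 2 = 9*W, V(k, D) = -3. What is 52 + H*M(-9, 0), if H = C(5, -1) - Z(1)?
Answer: -50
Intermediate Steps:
C(W, l) = 2 + 9*W
Z(w) = 5/3 (Z(w) = -(-1)*5/3 = -1/3*(-5) = 5/3)
M(P, p) = P*(6 + P)/(-3 + P) (M(P, p) = P/(((P - 3)/(6 + P))) = P/(((-3 + P)/(6 + P))) = P*((6 + P)/(-3 + P)) = P*(6 + P)/(-3 + P))
H = 136/3 (H = (2 + 9*5) - 1*5/3 = (2 + 45) - 5/3 = 47 - 5/3 = 136/3 ≈ 45.333)
52 + H*M(-9, 0) = 52 + 136*(-9*(6 - 9)/(-3 - 9))/3 = 52 + 136*(-9*(-3)/(-12))/3 = 52 + 136*(-9*(-1/12)*(-3))/3 = 52 + (136/3)*(-9/4) = 52 - 102 = -50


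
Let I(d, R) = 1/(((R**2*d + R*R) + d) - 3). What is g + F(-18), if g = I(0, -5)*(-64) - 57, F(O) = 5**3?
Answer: 716/11 ≈ 65.091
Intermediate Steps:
F(O) = 125
I(d, R) = 1/(-3 + d + R**2 + d*R**2) (I(d, R) = 1/(((d*R**2 + R**2) + d) - 3) = 1/(((R**2 + d*R**2) + d) - 3) = 1/((d + R**2 + d*R**2) - 3) = 1/(-3 + d + R**2 + d*R**2))
g = -659/11 (g = -64/(-3 + 0 + (-5)**2 + 0*(-5)**2) - 57 = -64/(-3 + 0 + 25 + 0*25) - 57 = -64/(-3 + 0 + 25 + 0) - 57 = -64/22 - 57 = (1/22)*(-64) - 57 = -32/11 - 57 = -659/11 ≈ -59.909)
g + F(-18) = -659/11 + 125 = 716/11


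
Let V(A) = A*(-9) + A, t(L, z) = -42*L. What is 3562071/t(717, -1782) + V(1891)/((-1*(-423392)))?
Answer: -31429331863/265625556 ≈ -118.32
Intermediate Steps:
V(A) = -8*A (V(A) = -9*A + A = -8*A)
3562071/t(717, -1782) + V(1891)/((-1*(-423392))) = 3562071/((-42*717)) + (-8*1891)/((-1*(-423392))) = 3562071/(-30114) - 15128/423392 = 3562071*(-1/30114) - 15128*1/423392 = -1187357/10038 - 1891/52924 = -31429331863/265625556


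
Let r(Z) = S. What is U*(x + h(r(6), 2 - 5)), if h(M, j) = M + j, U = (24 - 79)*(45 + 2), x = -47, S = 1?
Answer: 126665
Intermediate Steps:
U = -2585 (U = -55*47 = -2585)
r(Z) = 1
U*(x + h(r(6), 2 - 5)) = -2585*(-47 + (1 + (2 - 5))) = -2585*(-47 + (1 - 3)) = -2585*(-47 - 2) = -2585*(-49) = 126665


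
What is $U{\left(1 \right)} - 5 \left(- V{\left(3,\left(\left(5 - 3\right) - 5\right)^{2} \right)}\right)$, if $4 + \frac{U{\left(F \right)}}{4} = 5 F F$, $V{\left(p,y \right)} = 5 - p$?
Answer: $14$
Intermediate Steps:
$U{\left(F \right)} = -16 + 20 F^{2}$ ($U{\left(F \right)} = -16 + 4 \cdot 5 F F = -16 + 4 \cdot 5 F^{2} = -16 + 20 F^{2}$)
$U{\left(1 \right)} - 5 \left(- V{\left(3,\left(\left(5 - 3\right) - 5\right)^{2} \right)}\right) = \left(-16 + 20 \cdot 1^{2}\right) - 5 \left(- (5 - 3)\right) = \left(-16 + 20 \cdot 1\right) - 5 \left(- (5 - 3)\right) = \left(-16 + 20\right) - 5 \left(\left(-1\right) 2\right) = 4 - -10 = 4 + 10 = 14$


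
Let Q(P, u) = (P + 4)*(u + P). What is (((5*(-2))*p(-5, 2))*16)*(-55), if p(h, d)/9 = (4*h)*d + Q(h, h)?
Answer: -2376000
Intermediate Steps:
Q(P, u) = (4 + P)*(P + u)
p(h, d) = 18*h² + 72*h + 36*d*h (p(h, d) = 9*((4*h)*d + (h² + 4*h + 4*h + h*h)) = 9*(4*d*h + (h² + 4*h + 4*h + h²)) = 9*(4*d*h + (2*h² + 8*h)) = 9*(2*h² + 8*h + 4*d*h) = 18*h² + 72*h + 36*d*h)
(((5*(-2))*p(-5, 2))*16)*(-55) = (((5*(-2))*(18*(-5)*(4 - 5 + 2*2)))*16)*(-55) = (-180*(-5)*(4 - 5 + 4)*16)*(-55) = (-180*(-5)*3*16)*(-55) = (-10*(-270)*16)*(-55) = (2700*16)*(-55) = 43200*(-55) = -2376000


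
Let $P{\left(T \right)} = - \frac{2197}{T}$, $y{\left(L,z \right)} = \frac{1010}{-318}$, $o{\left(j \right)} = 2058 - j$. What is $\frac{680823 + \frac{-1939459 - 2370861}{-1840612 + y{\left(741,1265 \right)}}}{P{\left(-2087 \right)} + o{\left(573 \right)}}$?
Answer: $\frac{59404623079394739}{129663799996528} \approx 458.14$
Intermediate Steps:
$y{\left(L,z \right)} = - \frac{505}{159}$ ($y{\left(L,z \right)} = 1010 \left(- \frac{1}{318}\right) = - \frac{505}{159}$)
$\frac{680823 + \frac{-1939459 - 2370861}{-1840612 + y{\left(741,1265 \right)}}}{P{\left(-2087 \right)} + o{\left(573 \right)}} = \frac{680823 + \frac{-1939459 - 2370861}{-1840612 - \frac{505}{159}}}{- \frac{2197}{-2087} + \left(2058 - 573\right)} = \frac{680823 - \frac{4310320}{- \frac{292657813}{159}}}{\left(-2197\right) \left(- \frac{1}{2087}\right) + \left(2058 - 573\right)} = \frac{680823 - - \frac{97905840}{41808259}}{\frac{2197}{2087} + 1485} = \frac{680823 + \frac{97905840}{41808259}}{\frac{3101392}{2087}} = \frac{28464122222997}{41808259} \cdot \frac{2087}{3101392} = \frac{59404623079394739}{129663799996528}$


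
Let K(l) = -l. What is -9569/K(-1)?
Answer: -9569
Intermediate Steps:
-9569/K(-1) = -9569/((-1*(-1))) = -9569/1 = -9569*1 = -9569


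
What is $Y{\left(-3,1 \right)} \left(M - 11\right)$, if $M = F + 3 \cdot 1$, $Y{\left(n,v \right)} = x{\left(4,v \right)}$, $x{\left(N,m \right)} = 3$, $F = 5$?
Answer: $-9$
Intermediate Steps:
$Y{\left(n,v \right)} = 3$
$M = 8$ ($M = 5 + 3 \cdot 1 = 5 + 3 = 8$)
$Y{\left(-3,1 \right)} \left(M - 11\right) = 3 \left(8 - 11\right) = 3 \left(-3\right) = -9$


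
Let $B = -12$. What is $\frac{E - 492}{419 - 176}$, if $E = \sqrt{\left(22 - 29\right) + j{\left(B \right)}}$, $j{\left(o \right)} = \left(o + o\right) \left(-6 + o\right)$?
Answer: $- \frac{164}{81} + \frac{5 \sqrt{17}}{243} \approx -1.9399$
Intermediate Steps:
$j{\left(o \right)} = 2 o \left(-6 + o\right)$
$E = 5 \sqrt{17}$ ($E = \sqrt{\left(22 - 29\right) + 2 \left(-12\right) \left(-6 - 12\right)} = \sqrt{\left(22 - 29\right) + 2 \left(-12\right) \left(-18\right)} = \sqrt{-7 + 432} = \sqrt{425} = 5 \sqrt{17} \approx 20.616$)
$\frac{E - 492}{419 - 176} = \frac{5 \sqrt{17} - 492}{419 - 176} = \frac{-492 + 5 \sqrt{17}}{243} = \left(-492 + 5 \sqrt{17}\right) \frac{1}{243} = - \frac{164}{81} + \frac{5 \sqrt{17}}{243}$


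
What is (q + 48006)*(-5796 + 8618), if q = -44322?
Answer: 10396248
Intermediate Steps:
(q + 48006)*(-5796 + 8618) = (-44322 + 48006)*(-5796 + 8618) = 3684*2822 = 10396248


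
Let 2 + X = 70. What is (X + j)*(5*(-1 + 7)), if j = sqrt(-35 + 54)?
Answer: 2040 + 30*sqrt(19) ≈ 2170.8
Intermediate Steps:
j = sqrt(19) ≈ 4.3589
X = 68 (X = -2 + 70 = 68)
(X + j)*(5*(-1 + 7)) = (68 + sqrt(19))*(5*(-1 + 7)) = (68 + sqrt(19))*(5*6) = (68 + sqrt(19))*30 = 2040 + 30*sqrt(19)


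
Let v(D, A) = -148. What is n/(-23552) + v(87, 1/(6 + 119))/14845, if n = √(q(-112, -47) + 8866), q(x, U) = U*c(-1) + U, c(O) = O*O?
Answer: -148/14845 - √2193/11776 ≈ -0.013946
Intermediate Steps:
c(O) = O²
q(x, U) = 2*U (q(x, U) = U*(-1)² + U = U*1 + U = U + U = 2*U)
n = 2*√2193 (n = √(2*(-47) + 8866) = √(-94 + 8866) = √8772 = 2*√2193 ≈ 93.659)
n/(-23552) + v(87, 1/(6 + 119))/14845 = (2*√2193)/(-23552) - 148/14845 = (2*√2193)*(-1/23552) - 148*1/14845 = -√2193/11776 - 148/14845 = -148/14845 - √2193/11776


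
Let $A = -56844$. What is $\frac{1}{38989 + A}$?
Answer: $- \frac{1}{17855} \approx -5.6007 \cdot 10^{-5}$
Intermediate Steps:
$\frac{1}{38989 + A} = \frac{1}{38989 - 56844} = \frac{1}{-17855} = - \frac{1}{17855}$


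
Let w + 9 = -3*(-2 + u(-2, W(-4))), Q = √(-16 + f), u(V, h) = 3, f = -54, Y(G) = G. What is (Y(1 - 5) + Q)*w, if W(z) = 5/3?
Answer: 48 - 12*I*√70 ≈ 48.0 - 100.4*I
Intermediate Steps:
W(z) = 5/3 (W(z) = 5*(⅓) = 5/3)
Q = I*√70 (Q = √(-16 - 54) = √(-70) = I*√70 ≈ 8.3666*I)
w = -12 (w = -9 - 3*(-2 + 3) = -9 - 3*1 = -9 - 3 = -12)
(Y(1 - 5) + Q)*w = ((1 - 5) + I*√70)*(-12) = (-4 + I*√70)*(-12) = 48 - 12*I*√70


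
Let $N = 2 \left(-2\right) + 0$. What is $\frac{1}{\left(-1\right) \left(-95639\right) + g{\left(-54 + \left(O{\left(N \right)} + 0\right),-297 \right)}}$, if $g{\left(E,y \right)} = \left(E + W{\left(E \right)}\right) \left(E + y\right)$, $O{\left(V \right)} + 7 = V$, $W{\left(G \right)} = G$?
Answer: $\frac{1}{142699} \approx 7.0078 \cdot 10^{-6}$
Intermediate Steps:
$N = -4$ ($N = -4 + 0 = -4$)
$O{\left(V \right)} = -7 + V$
$g{\left(E,y \right)} = 2 E \left(E + y\right)$ ($g{\left(E,y \right)} = \left(E + E\right) \left(E + y\right) = 2 E \left(E + y\right)$)
$\frac{1}{\left(-1\right) \left(-95639\right) + g{\left(-54 + \left(O{\left(N \right)} + 0\right),-297 \right)}} = \frac{1}{\left(-1\right) \left(-95639\right) + 2 \left(-54 + \left(\left(-7 - 4\right) + 0\right)\right) \left(\left(-54 + \left(\left(-7 - 4\right) + 0\right)\right) - 297\right)} = \frac{1}{95639 + 2 \left(-54 + \left(-11 + 0\right)\right) \left(\left(-54 + \left(-11 + 0\right)\right) - 297\right)} = \frac{1}{95639 + 2 \left(-54 - 11\right) \left(\left(-54 - 11\right) - 297\right)} = \frac{1}{95639 + 2 \left(-65\right) \left(-65 - 297\right)} = \frac{1}{95639 + 2 \left(-65\right) \left(-362\right)} = \frac{1}{95639 + 47060} = \frac{1}{142699}$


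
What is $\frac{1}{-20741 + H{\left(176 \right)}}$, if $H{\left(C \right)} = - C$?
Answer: $- \frac{1}{20917} \approx -4.7808 \cdot 10^{-5}$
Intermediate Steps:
$\frac{1}{-20741 + H{\left(176 \right)}} = \frac{1}{-20741 - 176} = \frac{1}{-20917} = - \frac{1}{20917}$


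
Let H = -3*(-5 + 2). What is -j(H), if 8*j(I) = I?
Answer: -9/8 ≈ -1.1250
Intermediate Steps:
H = 9 (H = -3*(-3) = 9)
j(I) = I/8
-j(H) = -9/8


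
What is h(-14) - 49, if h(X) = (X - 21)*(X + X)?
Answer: 931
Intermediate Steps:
h(X) = 2*X*(-21 + X) (h(X) = (-21 + X)*(2*X) = 2*X*(-21 + X))
h(-14) - 49 = 2*(-14)*(-21 - 14) - 49 = 2*(-14)*(-35) - 49 = 980 - 49 = 931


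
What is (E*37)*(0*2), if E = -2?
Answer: 0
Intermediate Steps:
(E*37)*(0*2) = (-2*37)*(0*2) = -74*0 = 0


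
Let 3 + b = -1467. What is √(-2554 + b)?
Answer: 2*I*√1006 ≈ 63.435*I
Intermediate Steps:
b = -1470 (b = -3 - 1467 = -1470)
√(-2554 + b) = √(-2554 - 1470) = √(-4024) = 2*I*√1006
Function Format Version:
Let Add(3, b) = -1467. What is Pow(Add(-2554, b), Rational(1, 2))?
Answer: Mul(2, I, Pow(1006, Rational(1, 2))) ≈ Mul(63.435, I)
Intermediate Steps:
b = -1470 (b = Add(-3, -1467) = -1470)
Pow(Add(-2554, b), Rational(1, 2)) = Pow(Add(-2554, -1470), Rational(1, 2)) = Pow(-4024, Rational(1, 2)) = Mul(2, I, Pow(1006, Rational(1, 2)))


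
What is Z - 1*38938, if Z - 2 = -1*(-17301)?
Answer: -21635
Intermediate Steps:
Z = 17303 (Z = 2 - 1*(-17301) = 2 + 17301 = 17303)
Z - 1*38938 = 17303 - 1*38938 = 17303 - 38938 = -21635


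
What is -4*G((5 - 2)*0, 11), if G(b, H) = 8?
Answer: -32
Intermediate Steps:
-4*G((5 - 2)*0, 11) = -4*8 = -32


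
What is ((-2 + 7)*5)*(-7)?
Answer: -175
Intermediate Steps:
((-2 + 7)*5)*(-7) = (5*5)*(-7) = 25*(-7) = -175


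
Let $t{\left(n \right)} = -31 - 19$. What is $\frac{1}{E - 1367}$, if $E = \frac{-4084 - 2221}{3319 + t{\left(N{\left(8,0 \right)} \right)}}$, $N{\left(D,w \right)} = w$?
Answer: $- \frac{3269}{4475028} \approx -0.0007305$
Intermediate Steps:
$t{\left(n \right)} = -50$
$E = - \frac{6305}{3269}$ ($E = \frac{-4084 - 2221}{3319 - 50} = - \frac{6305}{3269} \approx -1.9287$)
$\frac{1}{E - 1367} = \frac{1}{- \frac{6305}{3269} - 1367} = \frac{1}{- \frac{4475028}{3269}} = - \frac{3269}{4475028}$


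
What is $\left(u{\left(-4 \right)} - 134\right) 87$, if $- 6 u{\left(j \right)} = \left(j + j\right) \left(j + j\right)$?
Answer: $-12586$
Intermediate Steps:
$u{\left(j \right)} = - \frac{2 j^{2}}{3}$ ($u{\left(j \right)} = - \frac{\left(j + j\right) \left(j + j\right)}{6} = - \frac{2 j 2 j}{6} = - \frac{4 j^{2}}{6} = - \frac{2 j^{2}}{3}$)
$\left(u{\left(-4 \right)} - 134\right) 87 = \left(- \frac{2 \left(-4\right)^{2}}{3} - 134\right) 87 = \left(\left(- \frac{2}{3}\right) 16 - 134\right) 87 = \left(- \frac{32}{3} - 134\right) 87 = \left(- \frac{434}{3}\right) 87 = -12586$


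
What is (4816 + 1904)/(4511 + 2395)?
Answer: 1120/1151 ≈ 0.97307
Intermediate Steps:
(4816 + 1904)/(4511 + 2395) = 6720/6906 = 6720*(1/6906) = 1120/1151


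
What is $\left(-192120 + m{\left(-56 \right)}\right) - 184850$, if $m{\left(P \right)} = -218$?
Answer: $-377188$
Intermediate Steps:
$\left(-192120 + m{\left(-56 \right)}\right) - 184850 = \left(-192120 - 218\right) - 184850 = -192338 - 184850 = -377188$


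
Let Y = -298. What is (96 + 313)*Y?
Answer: -121882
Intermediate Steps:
(96 + 313)*Y = (96 + 313)*(-298) = 409*(-298) = -121882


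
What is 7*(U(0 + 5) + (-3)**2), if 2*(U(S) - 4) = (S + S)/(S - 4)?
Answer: 126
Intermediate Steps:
U(S) = 4 + S/(-4 + S) (U(S) = 4 + ((S + S)/(S - 4))/2 = 4 + ((2*S)/(-4 + S))/2 = 4 + (2*S/(-4 + S))/2 = 4 + S/(-4 + S))
7*(U(0 + 5) + (-3)**2) = 7*((-16 + 5*(0 + 5))/(-4 + (0 + 5)) + (-3)**2) = 7*((-16 + 5*5)/(-4 + 5) + 9) = 7*((-16 + 25)/1 + 9) = 7*(1*9 + 9) = 7*(9 + 9) = 7*18 = 126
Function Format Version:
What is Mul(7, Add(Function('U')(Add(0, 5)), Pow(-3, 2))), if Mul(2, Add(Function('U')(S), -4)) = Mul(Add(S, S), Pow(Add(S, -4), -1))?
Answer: 126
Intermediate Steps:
Function('U')(S) = Add(4, Mul(S, Pow(Add(-4, S), -1))) (Function('U')(S) = Add(4, Mul(Rational(1, 2), Mul(Add(S, S), Pow(Add(S, -4), -1)))) = Add(4, Mul(Rational(1, 2), Mul(Mul(2, S), Pow(Add(-4, S), -1)))) = Add(4, Mul(Rational(1, 2), Mul(2, S, Pow(Add(-4, S), -1)))) = Add(4, Mul(S, Pow(Add(-4, S), -1))))
Mul(7, Add(Function('U')(Add(0, 5)), Pow(-3, 2))) = Mul(7, Add(Mul(Pow(Add(-4, Add(0, 5)), -1), Add(-16, Mul(5, Add(0, 5)))), Pow(-3, 2))) = Mul(7, Add(Mul(Pow(Add(-4, 5), -1), Add(-16, Mul(5, 5))), 9)) = Mul(7, Add(Mul(Pow(1, -1), Add(-16, 25)), 9)) = Mul(7, Add(Mul(1, 9), 9)) = Mul(7, Add(9, 9)) = Mul(7, 18) = 126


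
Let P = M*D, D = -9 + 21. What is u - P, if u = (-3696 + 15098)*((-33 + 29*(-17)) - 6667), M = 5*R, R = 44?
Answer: -82017226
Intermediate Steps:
M = 220 (M = 5*44 = 220)
D = 12
P = 2640 (P = 220*12 = 2640)
u = -82014586 (u = 11402*((-33 - 493) - 6667) = 11402*(-526 - 6667) = 11402*(-7193) = -82014586)
u - P = -82014586 - 1*2640 = -82014586 - 2640 = -82017226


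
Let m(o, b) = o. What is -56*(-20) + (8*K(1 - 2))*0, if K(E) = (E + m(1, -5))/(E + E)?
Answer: 1120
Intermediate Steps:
K(E) = (1 + E)/(2*E) (K(E) = (E + 1)/(E + E) = (1 + E)/((2*E)) = (1 + E)*(1/(2*E)) = (1 + E)/(2*E))
-56*(-20) + (8*K(1 - 2))*0 = -56*(-20) + (8*((1 + (1 - 2))/(2*(1 - 2))))*0 = 1120 + (8*((1/2)*(1 - 1)/(-1)))*0 = 1120 + (8*((1/2)*(-1)*0))*0 = 1120 + (8*0)*0 = 1120 + 0*0 = 1120 + 0 = 1120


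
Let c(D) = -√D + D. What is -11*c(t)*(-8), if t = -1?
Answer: -88 - 88*I ≈ -88.0 - 88.0*I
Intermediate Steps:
c(D) = D - √D
-11*c(t)*(-8) = -11*(-1 - √(-1))*(-8) = -11*(-1 - I)*(-8) = (11 + 11*I)*(-8) = -88 - 88*I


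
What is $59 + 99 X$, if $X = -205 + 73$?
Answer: $-13009$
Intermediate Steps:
$X = -132$
$59 + 99 X = 59 + 99 \left(-132\right) = 59 - 13068 = -13009$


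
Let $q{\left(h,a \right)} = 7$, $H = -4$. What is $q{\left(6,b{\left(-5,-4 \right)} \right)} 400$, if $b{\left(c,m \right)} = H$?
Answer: $2800$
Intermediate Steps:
$b{\left(c,m \right)} = -4$
$q{\left(6,b{\left(-5,-4 \right)} \right)} 400 = 7 \cdot 400 = 2800$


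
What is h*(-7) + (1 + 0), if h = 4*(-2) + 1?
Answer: 50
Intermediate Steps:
h = -7 (h = -8 + 1 = -7)
h*(-7) + (1 + 0) = -7*(-7) + (1 + 0) = 49 + 1 = 50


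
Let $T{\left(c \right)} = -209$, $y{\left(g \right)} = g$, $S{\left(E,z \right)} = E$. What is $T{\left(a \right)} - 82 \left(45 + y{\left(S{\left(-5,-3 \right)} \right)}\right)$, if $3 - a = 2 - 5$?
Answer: $-3489$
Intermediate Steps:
$a = 6$ ($a = 3 - \left(2 - 5\right) = 3 - -3 = 3 + 3 = 6$)
$T{\left(a \right)} - 82 \left(45 + y{\left(S{\left(-5,-3 \right)} \right)}\right) = -209 - 82 \left(45 - 5\right) = -209 - 82 \cdot 40 = -209 - 3280 = -3489$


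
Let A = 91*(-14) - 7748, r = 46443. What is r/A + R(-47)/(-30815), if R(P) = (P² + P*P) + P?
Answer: -1470576207/278012930 ≈ -5.2896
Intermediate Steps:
A = -9022 (A = -1274 - 7748 = -9022)
R(P) = P + 2*P² (R(P) = (P² + P²) + P = 2*P² + P = P + 2*P²)
r/A + R(-47)/(-30815) = 46443/(-9022) - 47*(1 + 2*(-47))/(-30815) = 46443*(-1/9022) - 47*(1 - 94)*(-1/30815) = -46443/9022 - 47*(-93)*(-1/30815) = -46443/9022 + 4371*(-1/30815) = -46443/9022 - 4371/30815 = -1470576207/278012930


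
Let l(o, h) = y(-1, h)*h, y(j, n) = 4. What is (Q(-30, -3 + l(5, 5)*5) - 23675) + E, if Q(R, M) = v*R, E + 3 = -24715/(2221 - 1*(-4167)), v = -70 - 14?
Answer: -135182019/6388 ≈ -21162.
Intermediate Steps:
l(o, h) = 4*h
v = -84
E = -43879/6388 (E = -3 - 24715/(2221 - 1*(-4167)) = -3 - 24715/(2221 + 4167) = -3 - 24715/6388 = -43879/6388 ≈ -6.8690)
Q(R, M) = -84*R
(Q(-30, -3 + l(5, 5)*5) - 23675) + E = (-84*(-30) - 23675) - 43879/6388 = (2520 - 23675) - 43879/6388 = -21155 - 43879/6388 = -135182019/6388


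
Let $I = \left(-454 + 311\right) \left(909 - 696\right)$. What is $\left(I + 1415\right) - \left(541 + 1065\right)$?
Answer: $-30650$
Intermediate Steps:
$I = -30459$ ($I = \left(-143\right) 213 = -30459$)
$\left(I + 1415\right) - \left(541 + 1065\right) = \left(-30459 + 1415\right) - \left(541 + 1065\right) = -29044 - 1606 = -30650$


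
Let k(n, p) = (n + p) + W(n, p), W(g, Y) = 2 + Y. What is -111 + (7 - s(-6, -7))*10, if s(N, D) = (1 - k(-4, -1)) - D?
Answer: -161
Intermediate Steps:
k(n, p) = 2 + n + 2*p (k(n, p) = (n + p) + (2 + p) = 2 + n + 2*p)
s(N, D) = 5 - D (s(N, D) = (1 - (2 - 4 + 2*(-1))) - D = (1 - (2 - 4 - 2)) - D = (1 - 1*(-4)) - D = (1 + 4) - D = 5 - D)
-111 + (7 - s(-6, -7))*10 = -111 + (7 - (5 - 1*(-7)))*10 = -111 + (7 - (5 + 7))*10 = -111 + (7 - 1*12)*10 = -111 + (7 - 12)*10 = -111 - 5*10 = -111 - 50 = -161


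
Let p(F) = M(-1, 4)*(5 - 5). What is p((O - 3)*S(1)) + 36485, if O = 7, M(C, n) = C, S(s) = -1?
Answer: 36485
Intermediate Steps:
p(F) = 0 (p(F) = -(5 - 5) = -1*0 = 0)
p((O - 3)*S(1)) + 36485 = 0 + 36485 = 36485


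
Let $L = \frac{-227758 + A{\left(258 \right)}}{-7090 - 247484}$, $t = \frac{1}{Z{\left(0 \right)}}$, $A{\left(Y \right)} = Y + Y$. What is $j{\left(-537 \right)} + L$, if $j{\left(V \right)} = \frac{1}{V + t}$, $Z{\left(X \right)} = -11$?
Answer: $\frac{669872711}{752011596} \approx 0.89077$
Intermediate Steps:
$A{\left(Y \right)} = 2 Y$
$t = - \frac{1}{11}$ ($t = \frac{1}{-11} = - \frac{1}{11} \approx -0.090909$)
$j{\left(V \right)} = \frac{1}{- \frac{1}{11} + V}$ ($j{\left(V \right)} = \frac{1}{V - \frac{1}{11}} = \frac{1}{- \frac{1}{11} + V}$)
$L = \frac{113621}{127287}$ ($L = \frac{-227758 + 2 \cdot 258}{-7090 - 247484} = \frac{-227758 + 516}{-254574} = \left(-227242\right) \left(- \frac{1}{254574}\right) = \frac{113621}{127287} \approx 0.89264$)
$j{\left(-537 \right)} + L = \frac{11}{-1 + 11 \left(-537\right)} + \frac{113621}{127287} = \frac{11}{-1 - 5907} + \frac{113621}{127287} = \frac{11}{-5908} + \frac{113621}{127287} = 11 \left(- \frac{1}{5908}\right) + \frac{113621}{127287} = - \frac{11}{5908} + \frac{113621}{127287} = \frac{669872711}{752011596}$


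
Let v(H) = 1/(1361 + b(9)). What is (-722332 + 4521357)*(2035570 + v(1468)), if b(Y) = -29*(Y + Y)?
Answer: 6488139130649775/839 ≈ 7.7332e+12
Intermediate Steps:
b(Y) = -58*Y
v(H) = 1/839 (v(H) = 1/(1361 - 58*9) = 1/(1361 - 522) = 1/839)
(-722332 + 4521357)*(2035570 + v(1468)) = (-722332 + 4521357)*(2035570 + 1/839) = 3799025*(1707843231/839) = 6488139130649775/839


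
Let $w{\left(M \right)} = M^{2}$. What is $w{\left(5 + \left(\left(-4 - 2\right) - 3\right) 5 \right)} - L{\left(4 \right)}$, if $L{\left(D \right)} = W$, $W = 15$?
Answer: $1585$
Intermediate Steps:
$L{\left(D \right)} = 15$
$w{\left(5 + \left(\left(-4 - 2\right) - 3\right) 5 \right)} - L{\left(4 \right)} = \left(5 + \left(\left(-4 - 2\right) - 3\right) 5\right)^{2} - 15 = \left(5 + \left(-6 - 3\right) 5\right)^{2} - 15 = \left(5 - 45\right)^{2} - 15 = \left(-40\right)^{2} - 15 = 1600 - 15 = 1585$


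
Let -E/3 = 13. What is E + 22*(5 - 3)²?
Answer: 49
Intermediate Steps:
E = -39 (E = -3*13 = -39)
E + 22*(5 - 3)² = -39 + 22*(5 - 3)² = -39 + 22*2² = -39 + 22*4 = -39 + 88 = 49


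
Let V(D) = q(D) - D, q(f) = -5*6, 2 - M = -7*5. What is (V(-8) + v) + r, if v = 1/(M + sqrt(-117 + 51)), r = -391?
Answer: (-413*sqrt(66) + 15280*I)/(sqrt(66) - 37*I) ≈ -412.97 - 0.0056614*I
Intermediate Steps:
M = 37 (M = 2 - (-7)*5 = 2 - 1*(-35) = 2 + 35 = 37)
q(f) = -30
V(D) = -30 - D
v = 1/(37 + I*sqrt(66)) (v = 1/(37 + sqrt(-117 + 51)) = 1/(37 + sqrt(-66)) = 1/(37 + I*sqrt(66)) ≈ 0.025784 - 0.0056614*I)
(V(-8) + v) + r = ((-30 - 1*(-8)) + (37/1435 - I*sqrt(66)/1435)) - 391 = ((-30 + 8) + (37/1435 - I*sqrt(66)/1435)) - 391 = (-22 + (37/1435 - I*sqrt(66)/1435)) - 391 = (-31533/1435 - I*sqrt(66)/1435) - 391 = -592618/1435 - I*sqrt(66)/1435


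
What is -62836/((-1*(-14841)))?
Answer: -62836/14841 ≈ -4.2339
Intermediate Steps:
-62836/((-1*(-14841))) = -62836/14841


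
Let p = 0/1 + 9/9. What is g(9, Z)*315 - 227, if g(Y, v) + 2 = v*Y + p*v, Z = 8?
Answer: 24343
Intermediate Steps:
p = 1 (p = 0*1 + 9*(⅑) = 0 + 1 = 1)
g(Y, v) = -2 + v + Y*v (g(Y, v) = -2 + (v*Y + 1*v) = -2 + (Y*v + v) = -2 + (v + Y*v) = -2 + v + Y*v)
g(9, Z)*315 - 227 = (-2 + 8 + 9*8)*315 - 227 = (-2 + 8 + 72)*315 - 227 = 78*315 - 227 = 24570 - 227 = 24343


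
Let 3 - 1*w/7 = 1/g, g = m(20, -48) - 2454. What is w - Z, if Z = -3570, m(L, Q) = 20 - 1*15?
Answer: 8794366/2449 ≈ 3591.0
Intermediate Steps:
m(L, Q) = 5 (m(L, Q) = 20 - 15 = 5)
g = -2449 (g = 5 - 2454 = -2449)
w = 51436/2449 (w = 21 - 7/(-2449) = 21 - 7*(-1/2449) = 21 + 7/2449 = 51436/2449 ≈ 21.003)
w - Z = 51436/2449 - 1*(-3570) = 51436/2449 + 3570 = 8794366/2449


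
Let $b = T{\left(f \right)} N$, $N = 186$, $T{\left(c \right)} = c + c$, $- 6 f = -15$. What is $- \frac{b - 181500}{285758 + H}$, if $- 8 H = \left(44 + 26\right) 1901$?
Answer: $\frac{722280}{1076497} \approx 0.67095$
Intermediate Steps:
$f = \frac{5}{2}$ ($f = \left(- \frac{1}{6}\right) \left(-15\right) = \frac{5}{2} \approx 2.5$)
$T{\left(c \right)} = 2 c$
$H = - \frac{66535}{4}$ ($H = - \frac{\left(44 + 26\right) 1901}{8} = - \frac{70 \cdot 1901}{8} = \left(- \frac{1}{8}\right) 133070 = - \frac{66535}{4} \approx -16634.0$)
$b = 930$ ($b = 2 \cdot \frac{5}{2} \cdot 186 = 5 \cdot 186 = 930$)
$- \frac{b - 181500}{285758 + H} = - \frac{930 - 181500}{285758 - \frac{66535}{4}} = - \frac{-180570}{\frac{1076497}{4}} = - \frac{\left(-180570\right) 4}{1076497} = \left(-1\right) \left(- \frac{722280}{1076497}\right) = \frac{722280}{1076497}$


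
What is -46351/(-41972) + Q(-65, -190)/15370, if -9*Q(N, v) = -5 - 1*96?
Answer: 3207986501/2902993380 ≈ 1.1051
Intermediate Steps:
Q(N, v) = 101/9 (Q(N, v) = -(-5 - 1*96)/9 = -(-5 - 96)/9 = -⅑*(-101) = 101/9)
-46351/(-41972) + Q(-65, -190)/15370 = -46351/(-41972) + (101/9)/15370 = -46351*(-1/41972) + (101/9)*(1/15370) = 46351/41972 + 101/138330 = 3207986501/2902993380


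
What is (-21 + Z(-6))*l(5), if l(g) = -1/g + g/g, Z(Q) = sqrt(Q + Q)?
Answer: -84/5 + 8*I*sqrt(3)/5 ≈ -16.8 + 2.7713*I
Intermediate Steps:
Z(Q) = sqrt(2)*sqrt(Q) (Z(Q) = sqrt(2*Q) = sqrt(2)*sqrt(Q))
l(g) = 1 - 1/g (l(g) = -1/g + 1 = 1 - 1/g)
(-21 + Z(-6))*l(5) = (-21 + sqrt(2)*sqrt(-6))*((-1 + 5)/5) = (-21 + sqrt(2)*(I*sqrt(6)))*((1/5)*4) = (-21 + 2*I*sqrt(3))*(4/5) = -84/5 + 8*I*sqrt(3)/5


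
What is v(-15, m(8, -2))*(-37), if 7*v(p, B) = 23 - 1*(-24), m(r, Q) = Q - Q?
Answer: -1739/7 ≈ -248.43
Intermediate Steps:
m(r, Q) = 0
v(p, B) = 47/7 (v(p, B) = (23 - 1*(-24))/7 = (23 + 24)/7 = (1/7)*47 = 47/7)
v(-15, m(8, -2))*(-37) = (47/7)*(-37) = -1739/7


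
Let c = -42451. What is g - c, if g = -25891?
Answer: 16560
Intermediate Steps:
g - c = -25891 - 1*(-42451) = -25891 + 42451 = 16560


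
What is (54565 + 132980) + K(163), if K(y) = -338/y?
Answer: 30569497/163 ≈ 1.8754e+5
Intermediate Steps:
(54565 + 132980) + K(163) = (54565 + 132980) - 338/163 = 187545 - 338*1/163 = 187545 - 338/163 = 30569497/163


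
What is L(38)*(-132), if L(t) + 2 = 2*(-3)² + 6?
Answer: -2904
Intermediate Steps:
L(t) = 22 (L(t) = -2 + (2*(-3)² + 6) = -2 + (2*9 + 6) = -2 + (18 + 6) = -2 + 24 = 22)
L(38)*(-132) = 22*(-132) = -2904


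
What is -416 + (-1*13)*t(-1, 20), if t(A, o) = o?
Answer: -676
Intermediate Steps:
-416 + (-1*13)*t(-1, 20) = -416 - 1*13*20 = -416 - 13*20 = -416 - 260 = -676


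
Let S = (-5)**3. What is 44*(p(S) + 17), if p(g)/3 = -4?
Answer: 220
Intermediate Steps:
S = -125
p(g) = -12 (p(g) = 3*(-4) = -12)
44*(p(S) + 17) = 44*(-12 + 17) = 44*5 = 220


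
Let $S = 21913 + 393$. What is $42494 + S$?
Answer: $64800$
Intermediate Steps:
$S = 22306$
$42494 + S = 42494 + 22306 = 64800$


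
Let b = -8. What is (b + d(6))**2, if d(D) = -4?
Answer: 144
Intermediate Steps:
(b + d(6))**2 = (-8 - 4)**2 = (-12)**2 = 144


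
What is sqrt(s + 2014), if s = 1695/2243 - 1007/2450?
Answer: 3*sqrt(5517545207246)/157010 ≈ 44.881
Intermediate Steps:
s = 1894049/5495350 (s = 1695*(1/2243) - 1007*1/2450 = 1695/2243 - 1007/2450 = 1894049/5495350 ≈ 0.34466)
sqrt(s + 2014) = sqrt(1894049/5495350 + 2014) = sqrt(11069528949/5495350) = 3*sqrt(5517545207246)/157010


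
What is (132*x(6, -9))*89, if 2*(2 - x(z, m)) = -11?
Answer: 88110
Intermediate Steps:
x(z, m) = 15/2 (x(z, m) = 2 - 1/2*(-11) = 2 + 11/2 = 15/2)
(132*x(6, -9))*89 = (132*(15/2))*89 = 990*89 = 88110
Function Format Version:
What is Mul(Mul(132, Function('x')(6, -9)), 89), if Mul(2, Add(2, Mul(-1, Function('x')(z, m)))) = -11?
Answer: 88110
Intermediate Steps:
Function('x')(z, m) = Rational(15, 2) (Function('x')(z, m) = Add(2, Mul(Rational(-1, 2), -11)) = Add(2, Rational(11, 2)) = Rational(15, 2))
Mul(Mul(132, Function('x')(6, -9)), 89) = Mul(Mul(132, Rational(15, 2)), 89) = Mul(990, 89) = 88110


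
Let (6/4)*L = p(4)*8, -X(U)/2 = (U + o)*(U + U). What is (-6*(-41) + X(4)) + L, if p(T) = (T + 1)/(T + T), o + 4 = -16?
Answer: 1516/3 ≈ 505.33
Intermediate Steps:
o = -20 (o = -4 - 16 = -20)
X(U) = -4*U*(-20 + U) (X(U) = -2*(U - 20)*(U + U) = -2*(-20 + U)*2*U = -4*U*(-20 + U))
p(T) = (1 + T)/(2*T) (p(T) = (1 + T)/((2*T)) = (1 + T)*(1/(2*T)) = (1 + T)/(2*T))
L = 10/3 (L = 2*(((½)*(1 + 4)/4)*8)/3 = 2*(((½)*(¼)*5)*8)/3 = 2*((5/8)*8)/3 = (⅔)*5 = 10/3 ≈ 3.3333)
(-6*(-41) + X(4)) + L = (-6*(-41) + 4*4*(20 - 1*4)) + 10/3 = (246 + 4*4*(20 - 4)) + 10/3 = (246 + 4*4*16) + 10/3 = (246 + 256) + 10/3 = 502 + 10/3 = 1516/3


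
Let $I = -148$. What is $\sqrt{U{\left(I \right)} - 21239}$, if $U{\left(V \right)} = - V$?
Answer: $i \sqrt{21091} \approx 145.23 i$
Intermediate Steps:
$\sqrt{U{\left(I \right)} - 21239} = \sqrt{\left(-1\right) \left(-148\right) - 21239} = \sqrt{148 - 21239} = \sqrt{-21091} = i \sqrt{21091}$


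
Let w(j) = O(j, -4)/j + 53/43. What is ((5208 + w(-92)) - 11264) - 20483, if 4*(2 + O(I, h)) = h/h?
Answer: -419933331/15824 ≈ -26538.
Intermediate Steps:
O(I, h) = -7/4 (O(I, h) = -2 + (h/h)/4 = -2 + (1/4)*1 = -2 + 1/4 = -7/4)
w(j) = 53/43 - 7/(4*j) (w(j) = -7/(4*j) + 53/43 = 53/43 - 7/(4*j))
((5208 + w(-92)) - 11264) - 20483 = ((5208 + (1/172)*(-301 + 212*(-92))/(-92)) - 11264) - 20483 = ((5208 + (1/172)*(-1/92)*(-301 - 19504)) - 11264) - 20483 = ((5208 + (1/172)*(-1/92)*(-19805)) - 11264) - 20483 = ((5208 + 19805/15824) - 11264) - 20483 = (82431197/15824 - 11264) - 20483 = -95810339/15824 - 20483 = -419933331/15824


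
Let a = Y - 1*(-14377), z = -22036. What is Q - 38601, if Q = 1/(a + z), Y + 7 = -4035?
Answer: -451670302/11701 ≈ -38601.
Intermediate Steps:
Y = -4042 (Y = -7 - 4035 = -4042)
a = 10335 (a = -4042 - 1*(-14377) = -4042 + 14377 = 10335)
Q = -1/11701 (Q = 1/(10335 - 22036) = 1/(-11701) = -1/11701 ≈ -8.5463e-5)
Q - 38601 = -1/11701 - 38601 = -451670302/11701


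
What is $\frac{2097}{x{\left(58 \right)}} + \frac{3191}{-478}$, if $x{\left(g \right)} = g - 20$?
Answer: $\frac{220277}{4541} \approx 48.508$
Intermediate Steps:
$x{\left(g \right)} = -20 + g$ ($x{\left(g \right)} = g - 20 = -20 + g$)
$\frac{2097}{x{\left(58 \right)}} + \frac{3191}{-478} = \frac{2097}{-20 + 58} + \frac{3191}{-478} = \frac{2097}{38} + 3191 \left(- \frac{1}{478}\right) = 2097 \cdot \frac{1}{38} - \frac{3191}{478} = \frac{2097}{38} - \frac{3191}{478} = \frac{220277}{4541}$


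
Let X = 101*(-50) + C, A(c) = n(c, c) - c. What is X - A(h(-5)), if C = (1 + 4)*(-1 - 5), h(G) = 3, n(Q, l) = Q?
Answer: -5080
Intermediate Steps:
C = -30 (C = 5*(-6) = -30)
A(c) = 0 (A(c) = c - c = 0)
X = -5080 (X = 101*(-50) - 30 = -5050 - 30 = -5080)
X - A(h(-5)) = -5080 - 1*0 = -5080 + 0 = -5080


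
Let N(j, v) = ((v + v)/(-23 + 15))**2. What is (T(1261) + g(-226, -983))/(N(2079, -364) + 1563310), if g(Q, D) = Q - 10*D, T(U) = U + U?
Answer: 12126/1571591 ≈ 0.0077157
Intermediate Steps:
T(U) = 2*U
N(j, v) = v**2/16 (N(j, v) = ((2*v)/(-8))**2 = ((2*v)*(-1/8))**2 = (-v/4)**2 = v**2/16)
(T(1261) + g(-226, -983))/(N(2079, -364) + 1563310) = (2*1261 + (-226 - 10*(-983)))/((1/16)*(-364)**2 + 1563310) = (2522 + (-226 + 9830))/((1/16)*132496 + 1563310) = (2522 + 9604)/(8281 + 1563310) = 12126/1571591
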